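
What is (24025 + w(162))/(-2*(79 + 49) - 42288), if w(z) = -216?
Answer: -23809/42544 ≈ -0.55963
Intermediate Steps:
(24025 + w(162))/(-2*(79 + 49) - 42288) = (24025 - 216)/(-2*(79 + 49) - 42288) = 23809/(-2*128 - 42288) = 23809/(-256 - 42288) = 23809/(-42544) = 23809*(-1/42544) = -23809/42544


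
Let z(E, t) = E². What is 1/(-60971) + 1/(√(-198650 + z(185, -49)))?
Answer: -1/60971 - I*√6577/32885 ≈ -1.6401e-5 - 0.0024661*I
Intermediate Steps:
1/(-60971) + 1/(√(-198650 + z(185, -49))) = 1/(-60971) + 1/(√(-198650 + 185²)) = -1/60971 + 1/(√(-198650 + 34225)) = -1/60971 + 1/(√(-164425)) = -1/60971 + 1/(5*I*√6577) = -1/60971 - I*√6577/32885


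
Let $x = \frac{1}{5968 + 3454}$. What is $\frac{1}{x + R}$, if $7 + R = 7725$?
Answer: $\frac{9422}{72718997} \approx 0.00012957$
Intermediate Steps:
$R = 7718$ ($R = -7 + 7725 = 7718$)
$x = \frac{1}{9422} \approx 0.00010613$
$\frac{1}{x + R} = \frac{1}{\frac{1}{9422} + 7718} = \frac{1}{\frac{72718997}{9422}} = \frac{9422}{72718997}$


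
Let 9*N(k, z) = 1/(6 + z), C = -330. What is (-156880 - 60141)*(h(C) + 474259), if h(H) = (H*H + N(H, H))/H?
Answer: -98972947492617541/962280 ≈ -1.0285e+11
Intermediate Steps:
N(k, z) = 1/(9*(6 + z))
h(H) = (H² + 1/(9*(6 + H)))/H (h(H) = (H*H + 1/(9*(6 + H)))/H = (H² + 1/(9*(6 + H)))/H)
(-156880 - 60141)*(h(C) + 474259) = (-156880 - 60141)*((-330 + (⅑)/(-330*(6 - 330))) + 474259) = -217021*((-330 + (⅑)*(-1/330)/(-324)) + 474259) = -217021*((-330 + (⅑)*(-1/330)*(-1/324)) + 474259) = -217021*((-330 + 1/962280) + 474259) = -217021*(-317552399/962280 + 474259) = -217021*456052398121/962280 = -98972947492617541/962280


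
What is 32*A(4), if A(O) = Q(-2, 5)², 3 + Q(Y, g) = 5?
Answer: 128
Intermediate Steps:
Q(Y, g) = 2 (Q(Y, g) = -3 + 5 = 2)
A(O) = 4 (A(O) = 2² = 4)
32*A(4) = 32*4 = 128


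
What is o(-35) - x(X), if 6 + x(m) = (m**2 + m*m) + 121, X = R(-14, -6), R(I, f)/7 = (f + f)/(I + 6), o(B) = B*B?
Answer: 1779/2 ≈ 889.50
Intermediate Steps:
o(B) = B**2
R(I, f) = 14*f/(6 + I) (R(I, f) = 7*((f + f)/(I + 6)) = 7*((2*f)/(6 + I)) = 7*(2*f/(6 + I)) = 14*f/(6 + I))
X = 21/2 (X = 14*(-6)/(6 - 14) = 14*(-6)/(-8) = 14*(-6)*(-1/8) = 21/2 ≈ 10.500)
x(m) = 115 + 2*m**2 (x(m) = -6 + ((m**2 + m*m) + 121) = -6 + ((m**2 + m**2) + 121) = -6 + (2*m**2 + 121) = -6 + (121 + 2*m**2) = 115 + 2*m**2)
o(-35) - x(X) = (-35)**2 - (115 + 2*(21/2)**2) = 1225 - (115 + 2*(441/4)) = 1225 - (115 + 441/2) = 1225 - 1*671/2 = 1225 - 671/2 = 1779/2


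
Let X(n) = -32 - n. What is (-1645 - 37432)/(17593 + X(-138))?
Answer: -39077/17699 ≈ -2.2079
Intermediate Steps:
(-1645 - 37432)/(17593 + X(-138)) = (-1645 - 37432)/(17593 + (-32 - 1*(-138))) = -39077/(17593 + (-32 + 138)) = -39077/(17593 + 106) = -39077/17699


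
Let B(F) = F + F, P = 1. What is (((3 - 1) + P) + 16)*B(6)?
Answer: 228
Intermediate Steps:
B(F) = 2*F
(((3 - 1) + P) + 16)*B(6) = (((3 - 1) + 1) + 16)*(2*6) = ((2 + 1) + 16)*12 = (3 + 16)*12 = 19*12 = 228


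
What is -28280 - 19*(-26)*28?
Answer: -14448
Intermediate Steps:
-28280 - 19*(-26)*28 = -28280 + 494*28 = -28280 + 13832 = -14448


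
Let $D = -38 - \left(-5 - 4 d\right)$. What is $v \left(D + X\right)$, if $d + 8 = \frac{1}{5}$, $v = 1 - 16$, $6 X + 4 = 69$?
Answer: $\frac{1601}{2} \approx 800.5$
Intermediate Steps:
$X = \frac{65}{6}$ ($X = - \frac{2}{3} + \frac{1}{6} \cdot 69 = - \frac{2}{3} + \frac{23}{2} = \frac{65}{6} \approx 10.833$)
$v = -15$ ($v = 1 - 16 = -15$)
$d = - \frac{39}{5}$ ($d = -8 + \frac{1}{5} = - \frac{39}{5} \approx -7.8$)
$D = - \frac{321}{5}$ ($D = -38 - \left(-5 - - \frac{156}{5}\right) = -38 - \left(-5 + \frac{156}{5}\right) = -38 - \frac{131}{5} = - \frac{321}{5} \approx -64.2$)
$v \left(D + X\right) = - 15 \left(- \frac{321}{5} + \frac{65}{6}\right) = \left(-15\right) \left(- \frac{1601}{30}\right) = \frac{1601}{2}$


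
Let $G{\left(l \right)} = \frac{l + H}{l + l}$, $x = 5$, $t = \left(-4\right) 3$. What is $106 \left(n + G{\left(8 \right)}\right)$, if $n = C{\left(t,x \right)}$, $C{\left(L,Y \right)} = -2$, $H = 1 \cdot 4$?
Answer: $- \frac{265}{2} \approx -132.5$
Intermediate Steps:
$t = -12$
$H = 4$
$n = -2$
$G{\left(l \right)} = \frac{4 + l}{2 l}$ ($G{\left(l \right)} = \frac{l + 4}{l + l} = \frac{4 + l}{2 l}$)
$106 \left(n + G{\left(8 \right)}\right) = 106 \left(-2 + \frac{4 + 8}{2 \cdot 8}\right) = 106 \left(-2 + \frac{1}{2} \cdot \frac{1}{8} \cdot 12\right) = 106 \left(-2 + \frac{3}{4}\right) = 106 \left(- \frac{5}{4}\right) = - \frac{265}{2}$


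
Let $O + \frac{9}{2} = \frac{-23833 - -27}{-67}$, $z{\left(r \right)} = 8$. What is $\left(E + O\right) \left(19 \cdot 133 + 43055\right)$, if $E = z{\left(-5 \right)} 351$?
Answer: $\frac{9646997271}{67} \approx 1.4399 \cdot 10^{8}$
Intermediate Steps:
$O = \frac{47009}{134}$ ($O = - \frac{9}{2} + \frac{-23833 - -27}{-67} = - \frac{9}{2} + \left(-23833 + 27\right) \left(- \frac{1}{67}\right) = - \frac{9}{2} - - \frac{23806}{67} = - \frac{9}{2} + \frac{23806}{67} = \frac{47009}{134} \approx 350.81$)
$E = 2808$ ($E = 8 \cdot 351 = 2808$)
$\left(E + O\right) \left(19 \cdot 133 + 43055\right) = \left(2808 + \frac{47009}{134}\right) \left(19 \cdot 133 + 43055\right) = \frac{423281 \left(2527 + 43055\right)}{134} = \frac{423281}{134} \cdot 45582 = \frac{9646997271}{67}$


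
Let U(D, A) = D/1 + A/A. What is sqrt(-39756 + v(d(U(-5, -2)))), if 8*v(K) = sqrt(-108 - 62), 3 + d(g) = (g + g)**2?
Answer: sqrt(-636096 + 2*I*sqrt(170))/4 ≈ 0.004087 + 199.39*I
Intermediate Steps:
U(D, A) = 1 + D (U(D, A) = D*1 + 1 = D + 1 = 1 + D)
d(g) = -3 + 4*g**2 (d(g) = -3 + (g + g)**2 = -3 + (2*g)**2 = -3 + 4*g**2)
v(K) = I*sqrt(170)/8 (v(K) = sqrt(-108 - 62)/8 = sqrt(-170)/8 = (I*sqrt(170))/8 = I*sqrt(170)/8)
sqrt(-39756 + v(d(U(-5, -2)))) = sqrt(-39756 + I*sqrt(170)/8)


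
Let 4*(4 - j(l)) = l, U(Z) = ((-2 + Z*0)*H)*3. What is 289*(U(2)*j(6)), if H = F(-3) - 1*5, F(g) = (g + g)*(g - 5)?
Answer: -186405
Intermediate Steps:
F(g) = 2*g*(-5 + g) (F(g) = (2*g)*(-5 + g) = 2*g*(-5 + g))
H = 43 (H = 2*(-3)*(-5 - 3) - 1*5 = 2*(-3)*(-8) - 5 = 48 - 5 = 43)
U(Z) = -258 (U(Z) = ((-2 + Z*0)*43)*3 = ((-2 + 0)*43)*3 = -2*43*3 = -86*3 = -258)
j(l) = 4 - l/4
289*(U(2)*j(6)) = 289*(-258*(4 - 1/4*6)) = 289*(-258*(4 - 3/2)) = 289*(-258*5/2) = 289*(-645) = -186405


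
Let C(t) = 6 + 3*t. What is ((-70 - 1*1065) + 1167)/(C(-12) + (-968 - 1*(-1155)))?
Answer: 32/157 ≈ 0.20382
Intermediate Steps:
((-70 - 1*1065) + 1167)/(C(-12) + (-968 - 1*(-1155))) = ((-70 - 1*1065) + 1167)/((6 + 3*(-12)) + (-968 - 1*(-1155))) = ((-70 - 1065) + 1167)/((6 - 36) + (-968 + 1155)) = (-1135 + 1167)/(-30 + 187) = 32/157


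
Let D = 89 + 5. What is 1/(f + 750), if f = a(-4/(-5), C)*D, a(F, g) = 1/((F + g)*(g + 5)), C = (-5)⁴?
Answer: 197127/147845297 ≈ 0.0013333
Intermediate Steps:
C = 625
a(F, g) = 1/((5 + g)*(F + g)) (a(F, g) = 1/((F + g)*(5 + g)) = 1/((5 + g)*(F + g)))
D = 94
f = 47/197127 (f = 94/(625² + 5*(-4/(-5)) + 5*625 - 4/(-5)*625) = 94/(390625 + 5*(-4*(-⅕)) + 3125 - 4*(-⅕)*625) = 94/(390625 + 5*(⅘) + 3125 + (⅘)*625) = 94/(390625 + 4 + 3125 + 500) = 94/394254 = (1/394254)*94 = 47/197127 ≈ 0.00023842)
1/(f + 750) = 1/(47/197127 + 750) = 1/(147845297/197127) = 197127/147845297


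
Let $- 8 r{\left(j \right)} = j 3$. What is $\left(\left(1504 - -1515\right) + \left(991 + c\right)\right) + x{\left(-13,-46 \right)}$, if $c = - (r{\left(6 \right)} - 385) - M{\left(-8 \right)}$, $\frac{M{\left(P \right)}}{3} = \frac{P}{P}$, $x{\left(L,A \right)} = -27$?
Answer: $\frac{17469}{4} \approx 4367.3$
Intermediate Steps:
$r{\left(j \right)} = - \frac{3 j}{8}$ ($r{\left(j \right)} = - \frac{j 3}{8} = - \frac{3 j}{8}$)
$M{\left(P \right)} = 3$ ($M{\left(P \right)} = 3 \frac{P}{P} = 3 \cdot 1 = 3$)
$c = \frac{1537}{4}$ ($c = - (\left(- \frac{3}{8}\right) 6 - 385) - 3 = - (- \frac{9}{4} - 385) - 3 = \left(-1\right) \left(- \frac{1549}{4}\right) - 3 = \frac{1549}{4} - 3 = \frac{1537}{4} \approx 384.25$)
$\left(\left(1504 - -1515\right) + \left(991 + c\right)\right) + x{\left(-13,-46 \right)} = \left(\left(1504 - -1515\right) + \left(991 + \frac{1537}{4}\right)\right) - 27 = \left(\left(1504 + 1515\right) + \frac{5501}{4}\right) - 27 = \left(3019 + \frac{5501}{4}\right) - 27 = \frac{17577}{4} - 27 = \frac{17469}{4}$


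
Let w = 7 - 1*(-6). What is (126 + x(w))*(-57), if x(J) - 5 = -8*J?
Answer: -1539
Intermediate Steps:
w = 13 (w = 7 + 6 = 13)
x(J) = 5 - 8*J
(126 + x(w))*(-57) = (126 + (5 - 8*13))*(-57) = (126 + (5 - 104))*(-57) = (126 - 99)*(-57) = 27*(-57) = -1539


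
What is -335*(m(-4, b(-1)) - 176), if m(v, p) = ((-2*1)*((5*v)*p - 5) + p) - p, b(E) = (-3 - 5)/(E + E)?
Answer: 2010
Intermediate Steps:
b(E) = -4/E (b(E) = -8*1/(2*E) = -4/E)
m(v, p) = 10 - 10*p*v (m(v, p) = (-2*(5*p*v - 5) + p) - p = (-2*(-5 + 5*p*v) + p) - p = ((10 - 10*p*v) + p) - p = (10 + p - 10*p*v) - p = 10 - 10*p*v)
-335*(m(-4, b(-1)) - 176) = -335*((10 - 10*(-4/(-1))*(-4)) - 176) = -335*((10 - 10*(-4*(-1))*(-4)) - 176) = -335*((10 - 10*4*(-4)) - 176) = -335*((10 + 160) - 176) = -335*(170 - 176) = -335*(-6) = 2010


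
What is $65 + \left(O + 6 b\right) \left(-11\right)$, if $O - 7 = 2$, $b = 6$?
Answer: $-430$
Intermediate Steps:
$O = 9$ ($O = 7 + 2 = 9$)
$65 + \left(O + 6 b\right) \left(-11\right) = 65 + \left(9 + 6 \cdot 6\right) \left(-11\right) = 65 + \left(9 + 36\right) \left(-11\right) = 65 + 45 \left(-11\right) = 65 - 495 = -430$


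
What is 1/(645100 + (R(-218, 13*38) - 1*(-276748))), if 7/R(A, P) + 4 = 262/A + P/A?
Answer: 814/750383509 ≈ 1.0848e-6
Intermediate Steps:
R(A, P) = 7/(-4 + 262/A + P/A) (R(A, P) = 7/(-4 + (262/A + P/A)) = 7/(-4 + 262/A + P/A))
1/(645100 + (R(-218, 13*38) - 1*(-276748))) = 1/(645100 + (7*(-218)/(262 + 13*38 - 4*(-218)) - 1*(-276748))) = 1/(645100 + (7*(-218)/(262 + 494 + 872) + 276748)) = 1/(645100 + (7*(-218)/1628 + 276748)) = 1/(645100 + (7*(-218)*(1/1628) + 276748)) = 1/(645100 + (-763/814 + 276748)) = 1/(645100 + 225272109/814) = 1/(750383509/814) = 814/750383509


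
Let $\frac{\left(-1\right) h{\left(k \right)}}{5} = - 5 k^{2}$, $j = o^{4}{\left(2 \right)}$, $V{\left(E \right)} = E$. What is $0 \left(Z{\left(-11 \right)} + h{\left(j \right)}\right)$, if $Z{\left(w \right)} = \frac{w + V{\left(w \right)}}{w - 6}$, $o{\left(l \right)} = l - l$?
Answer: $0$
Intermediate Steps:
$o{\left(l \right)} = 0$
$j = 0$ ($j = 0^{4} = 0$)
$h{\left(k \right)} = 25 k^{2}$ ($h{\left(k \right)} = - 5 \left(- 5 k^{2}\right) = 25 k^{2}$)
$Z{\left(w \right)} = \frac{2 w}{-6 + w}$ ($Z{\left(w \right)} = \frac{w + w}{w - 6} = \frac{2 w}{-6 + w}$)
$0 \left(Z{\left(-11 \right)} + h{\left(j \right)}\right) = 0 \left(2 \left(-11\right) \frac{1}{-6 - 11} + 25 \cdot 0^{2}\right) = 0 \left(2 \left(-11\right) \frac{1}{-17} + 25 \cdot 0\right) = 0 \left(2 \left(-11\right) \left(- \frac{1}{17}\right) + 0\right) = 0 \left(\frac{22}{17} + 0\right) = 0 \cdot \frac{22}{17} = 0$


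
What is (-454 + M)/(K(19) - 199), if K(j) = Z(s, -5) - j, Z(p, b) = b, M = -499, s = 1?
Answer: 953/223 ≈ 4.2735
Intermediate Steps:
K(j) = -5 - j
(-454 + M)/(K(19) - 199) = (-454 - 499)/((-5 - 1*19) - 199) = -953/((-5 - 19) - 199) = -953/(-24 - 199) = -953/(-223) = -953*(-1/223) = 953/223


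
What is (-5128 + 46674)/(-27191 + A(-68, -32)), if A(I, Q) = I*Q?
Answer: -41546/25015 ≈ -1.6608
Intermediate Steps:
(-5128 + 46674)/(-27191 + A(-68, -32)) = (-5128 + 46674)/(-27191 - 68*(-32)) = 41546/(-27191 + 2176) = 41546/(-25015) = 41546*(-1/25015) = -41546/25015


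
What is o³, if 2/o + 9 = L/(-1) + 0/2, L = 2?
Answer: -8/1331 ≈ -0.0060105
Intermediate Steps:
o = -2/11 (o = 2/(-9 + (2/(-1) + 0/2)) = 2/(-9 + (2*(-1) + 0*(½))) = 2/(-9 + (-2 + 0)) = 2/(-9 - 2) = 2/(-11) = 2*(-1/11) = -2/11 ≈ -0.18182)
o³ = (-2/11)³ = -8/1331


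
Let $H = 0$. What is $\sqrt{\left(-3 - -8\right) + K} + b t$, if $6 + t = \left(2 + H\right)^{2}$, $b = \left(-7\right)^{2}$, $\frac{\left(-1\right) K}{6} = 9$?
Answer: $-98 + 7 i \approx -98.0 + 7.0 i$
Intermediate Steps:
$K = -54$ ($K = \left(-6\right) 9 = -54$)
$b = 49$
$t = -2$ ($t = -6 + \left(2 + 0\right)^{2} = -6 + 2^{2} = -6 + 4 = -2$)
$\sqrt{\left(-3 - -8\right) + K} + b t = \sqrt{\left(-3 - -8\right) - 54} + 49 \left(-2\right) = \sqrt{\left(-3 + 8\right) - 54} - 98 = \sqrt{5 - 54} - 98 = \sqrt{-49} - 98 = 7 i - 98 = -98 + 7 i$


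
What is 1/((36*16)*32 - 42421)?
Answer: -1/23989 ≈ -4.1686e-5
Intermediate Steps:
1/((36*16)*32 - 42421) = 1/(576*32 - 42421) = 1/(18432 - 42421) = 1/(-23989) = -1/23989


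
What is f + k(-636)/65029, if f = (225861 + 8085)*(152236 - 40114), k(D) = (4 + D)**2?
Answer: 1705742756488372/65029 ≈ 2.6230e+10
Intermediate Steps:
f = 26230493412 (f = 233946*112122 = 26230493412)
f + k(-636)/65029 = 26230493412 + (4 - 636)**2/65029 = 26230493412 + (-632)**2*(1/65029) = 26230493412 + 399424*(1/65029) = 26230493412 + 399424/65029 = 1705742756488372/65029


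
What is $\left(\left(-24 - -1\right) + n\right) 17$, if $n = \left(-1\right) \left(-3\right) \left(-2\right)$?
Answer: $-493$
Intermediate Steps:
$n = -6$ ($n = 3 \left(-2\right) = -6$)
$\left(\left(-24 - -1\right) + n\right) 17 = \left(\left(-24 - -1\right) - 6\right) 17 = \left(\left(-24 + 1\right) - 6\right) 17 = \left(-23 - 6\right) 17 = \left(-29\right) 17 = -493$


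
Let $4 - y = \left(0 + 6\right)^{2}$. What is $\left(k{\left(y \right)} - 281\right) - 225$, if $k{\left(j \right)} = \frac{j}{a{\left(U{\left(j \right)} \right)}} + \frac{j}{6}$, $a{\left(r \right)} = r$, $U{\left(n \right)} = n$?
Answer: $- \frac{1531}{3} \approx -510.33$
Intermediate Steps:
$y = -32$ ($y = 4 - \left(0 + 6\right)^{2} = 4 - 6^{2} = 4 - 36 = -32$)
$k{\left(j \right)} = 1 + \frac{j}{6}$ ($k{\left(j \right)} = \frac{j}{j} + \frac{j}{6} = 1 + j \frac{1}{6} = 1 + \frac{j}{6}$)
$\left(k{\left(y \right)} - 281\right) - 225 = \left(\left(1 + \frac{1}{6} \left(-32\right)\right) - 281\right) - 225 = \left(\left(1 - \frac{16}{3}\right) - 281\right) - 225 = \left(- \frac{13}{3} - 281\right) - 225 = - \frac{856}{3} - 225 = - \frac{1531}{3}$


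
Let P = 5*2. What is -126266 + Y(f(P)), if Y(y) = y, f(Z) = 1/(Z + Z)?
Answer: -2525319/20 ≈ -1.2627e+5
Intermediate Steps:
P = 10
f(Z) = 1/(2*Z)
-126266 + Y(f(P)) = -126266 + (½)/10 = -126266 + (½)*(⅒) = -126266 + 1/20 = -2525319/20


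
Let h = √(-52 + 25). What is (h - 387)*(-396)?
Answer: 153252 - 1188*I*√3 ≈ 1.5325e+5 - 2057.7*I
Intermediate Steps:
h = 3*I*√3 (h = √(-27) = 3*I*√3 ≈ 5.1962*I)
(h - 387)*(-396) = (3*I*√3 - 387)*(-396) = (-387 + 3*I*√3)*(-396) = 153252 - 1188*I*√3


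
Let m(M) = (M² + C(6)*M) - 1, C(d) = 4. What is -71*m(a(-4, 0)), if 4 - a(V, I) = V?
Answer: -6745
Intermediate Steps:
a(V, I) = 4 - V
m(M) = -1 + M² + 4*M (m(M) = (M² + 4*M) - 1 = -1 + M² + 4*M)
-71*m(a(-4, 0)) = -71*(-1 + (4 - 1*(-4))² + 4*(4 - 1*(-4))) = -71*(-1 + (4 + 4)² + 4*(4 + 4)) = -71*(-1 + 8² + 4*8) = -71*(-1 + 64 + 32) = -71*95 = -6745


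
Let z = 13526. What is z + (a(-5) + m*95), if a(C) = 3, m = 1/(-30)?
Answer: 81155/6 ≈ 13526.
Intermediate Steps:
m = -1/30 ≈ -0.033333
z + (a(-5) + m*95) = 13526 + (3 - 1/30*95) = 13526 + (3 - 19/6) = 13526 - 1/6 = 81155/6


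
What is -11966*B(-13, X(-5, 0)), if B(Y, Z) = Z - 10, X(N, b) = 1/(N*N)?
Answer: 2979534/25 ≈ 1.1918e+5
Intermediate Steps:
X(N, b) = N⁻² (X(N, b) = 1/(N²) = N⁻²)
B(Y, Z) = -10 + Z
-11966*B(-13, X(-5, 0)) = -11966*(-10 + (-5)⁻²) = -11966*(-10 + 1/25) = -11966*(-249/25) = 2979534/25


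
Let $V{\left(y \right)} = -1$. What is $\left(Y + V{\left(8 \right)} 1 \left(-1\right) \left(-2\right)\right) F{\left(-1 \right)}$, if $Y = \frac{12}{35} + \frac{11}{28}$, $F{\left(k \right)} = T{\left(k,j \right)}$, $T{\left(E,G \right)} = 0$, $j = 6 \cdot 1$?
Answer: $0$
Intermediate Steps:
$j = 6$
$F{\left(k \right)} = 0$
$Y = \frac{103}{140}$ ($Y = 12 \cdot \frac{1}{35} + 11 \cdot \frac{1}{28} = \frac{12}{35} + \frac{11}{28} = \frac{103}{140} \approx 0.73571$)
$\left(Y + V{\left(8 \right)} 1 \left(-1\right) \left(-2\right)\right) F{\left(-1 \right)} = \left(\frac{103}{140} - 1 \left(-1\right) \left(-2\right)\right) 0 = \left(\frac{103}{140} - \left(-1\right) \left(-2\right)\right) 0 = \left(\frac{103}{140} - 2\right) 0 = \left(- \frac{177}{140}\right) 0 = 0$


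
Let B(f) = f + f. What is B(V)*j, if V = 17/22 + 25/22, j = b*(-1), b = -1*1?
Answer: 42/11 ≈ 3.8182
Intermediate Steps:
b = -1
j = 1 (j = -1*(-1) = 1)
V = 21/11 (V = 17*(1/22) + 25*(1/22) = 17/22 + 25/22 = 21/11 ≈ 1.9091)
B(f) = 2*f
B(V)*j = (2*(21/11))*1 = (42/11)*1 = 42/11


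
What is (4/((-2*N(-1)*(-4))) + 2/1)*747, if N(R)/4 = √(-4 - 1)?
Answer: 1494 - 747*I*√5/40 ≈ 1494.0 - 41.759*I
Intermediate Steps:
N(R) = 4*I*√5 (N(R) = 4*√(-4 - 1) = 4*√(-5) = 4*(I*√5) = 4*I*√5)
(4/((-2*N(-1)*(-4))) + 2/1)*747 = (4/((-8*I*√5*(-4))) + 2/1)*747 = (4/((-8*I*√5*(-4))) + 2*1)*747 = (4/((32*I*√5)) + 2)*747 = (4*(-I*√5/160) + 2)*747 = (-I*√5/40 + 2)*747 = (2 - I*√5/40)*747 = 1494 - 747*I*√5/40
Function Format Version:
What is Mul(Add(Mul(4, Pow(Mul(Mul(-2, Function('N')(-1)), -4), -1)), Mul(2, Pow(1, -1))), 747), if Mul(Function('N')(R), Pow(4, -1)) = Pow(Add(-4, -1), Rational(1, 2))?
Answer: Add(1494, Mul(Rational(-747, 40), I, Pow(5, Rational(1, 2)))) ≈ Add(1494.0, Mul(-41.759, I))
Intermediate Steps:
Function('N')(R) = Mul(4, I, Pow(5, Rational(1, 2))) (Function('N')(R) = Mul(4, Pow(Add(-4, -1), Rational(1, 2))) = Mul(4, Pow(-5, Rational(1, 2))) = Mul(4, Mul(I, Pow(5, Rational(1, 2)))) = Mul(4, I, Pow(5, Rational(1, 2))))
Mul(Add(Mul(4, Pow(Mul(Mul(-2, Function('N')(-1)), -4), -1)), Mul(2, Pow(1, -1))), 747) = Mul(Add(Mul(4, Pow(Mul(Mul(-2, Mul(4, I, Pow(5, Rational(1, 2)))), -4), -1)), Mul(2, Pow(1, -1))), 747) = Mul(Add(Mul(4, Pow(Mul(Mul(-8, I, Pow(5, Rational(1, 2))), -4), -1)), Mul(2, 1)), 747) = Mul(Add(Mul(4, Pow(Mul(32, I, Pow(5, Rational(1, 2))), -1)), 2), 747) = Mul(Add(Mul(4, Mul(Rational(-1, 160), I, Pow(5, Rational(1, 2)))), 2), 747) = Mul(Add(Mul(Rational(-1, 40), I, Pow(5, Rational(1, 2))), 2), 747) = Mul(Add(2, Mul(Rational(-1, 40), I, Pow(5, Rational(1, 2)))), 747) = Add(1494, Mul(Rational(-747, 40), I, Pow(5, Rational(1, 2))))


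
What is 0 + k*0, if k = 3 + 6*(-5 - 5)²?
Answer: 0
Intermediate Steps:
k = 603 (k = 3 + 6*(-10)² = 3 + 6*100 = 3 + 600 = 603)
0 + k*0 = 0 + 603*0 = 0 + 0 = 0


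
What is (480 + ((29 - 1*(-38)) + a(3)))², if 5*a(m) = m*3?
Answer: 7529536/25 ≈ 3.0118e+5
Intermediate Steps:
a(m) = 3*m/5 (a(m) = (m*3)/5 = (3*m)/5 = 3*m/5)
(480 + ((29 - 1*(-38)) + a(3)))² = (480 + ((29 - 1*(-38)) + (⅗)*3))² = (480 + ((29 + 38) + 9/5))² = (480 + (67 + 9/5))² = (480 + 344/5)² = (2744/5)² = 7529536/25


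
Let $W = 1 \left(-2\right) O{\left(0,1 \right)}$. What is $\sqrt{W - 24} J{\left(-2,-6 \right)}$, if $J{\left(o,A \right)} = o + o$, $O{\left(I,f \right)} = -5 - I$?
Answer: $- 4 i \sqrt{14} \approx - 14.967 i$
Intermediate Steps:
$J{\left(o,A \right)} = 2 o$
$W = 10$ ($W = 1 \left(-2\right) \left(-5 - 0\right) = - 2 \left(-5 + 0\right) = \left(-2\right) \left(-5\right) = 10$)
$\sqrt{W - 24} J{\left(-2,-6 \right)} = \sqrt{10 - 24} \cdot 2 \left(-2\right) = \sqrt{-14} \left(-4\right) = i \sqrt{14} \left(-4\right) = - 4 i \sqrt{14}$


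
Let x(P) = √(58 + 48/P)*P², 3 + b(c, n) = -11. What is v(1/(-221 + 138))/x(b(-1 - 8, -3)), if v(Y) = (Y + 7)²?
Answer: 42050*√2674/64474151 ≈ 0.033726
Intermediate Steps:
b(c, n) = -14 (b(c, n) = -3 - 11 = -14)
v(Y) = (7 + Y)²
x(P) = P²*√(58 + 48/P)
v(1/(-221 + 138))/x(b(-1 - 8, -3)) = (7 + 1/(-221 + 138))²/(((-14)²*√(58 + 48/(-14)))) = (7 + 1/(-83))²/((196*√(58 + 48*(-1/14)))) = (7 - 1/83)²/((196*√(58 - 24/7))) = (580/83)²/((196*√(382/7))) = 336400/(6889*((196*(√2674/7)))) = 336400/(6889*((28*√2674))) = 336400*(√2674/74872)/6889 = 42050*√2674/64474151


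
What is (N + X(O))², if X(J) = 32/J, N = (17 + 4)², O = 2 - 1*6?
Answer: 187489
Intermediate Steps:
O = -4 (O = 2 - 6 = -4)
N = 441 (N = 21² = 441)
(N + X(O))² = (441 + 32/(-4))² = (441 + 32*(-¼))² = (441 - 8)² = 433² = 187489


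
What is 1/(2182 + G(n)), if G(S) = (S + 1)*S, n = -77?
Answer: 1/8034 ≈ 0.00012447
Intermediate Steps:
G(S) = S*(1 + S) (G(S) = (1 + S)*S = S*(1 + S))
1/(2182 + G(n)) = 1/(2182 - 77*(1 - 77)) = 1/(2182 - 77*(-76)) = 1/(2182 + 5852) = 1/8034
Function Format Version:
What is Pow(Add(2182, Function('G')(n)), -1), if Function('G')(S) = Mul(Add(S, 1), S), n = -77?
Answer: Rational(1, 8034) ≈ 0.00012447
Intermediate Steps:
Function('G')(S) = Mul(S, Add(1, S)) (Function('G')(S) = Mul(Add(1, S), S) = Mul(S, Add(1, S)))
Pow(Add(2182, Function('G')(n)), -1) = Pow(Add(2182, Mul(-77, Add(1, -77))), -1) = Pow(Add(2182, Mul(-77, -76)), -1) = Pow(Add(2182, 5852), -1) = Pow(8034, -1) = Rational(1, 8034)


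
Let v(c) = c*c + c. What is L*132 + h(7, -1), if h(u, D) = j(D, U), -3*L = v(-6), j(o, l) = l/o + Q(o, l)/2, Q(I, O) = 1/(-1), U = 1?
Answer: -2643/2 ≈ -1321.5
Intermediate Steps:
Q(I, O) = -1
v(c) = c + c² (v(c) = c² + c = c + c²)
j(o, l) = -½ + l/o (j(o, l) = l/o - 1/2 = l/o - 1*½ = l/o - ½ = -½ + l/o)
L = -10 (L = -(-2)*(1 - 6) = -(-2)*(-5) = -⅓*30 = -10)
h(u, D) = (1 - D/2)/D
L*132 + h(7, -1) = -10*132 + (½)*(2 - 1*(-1))/(-1) = -1320 + (½)*(-1)*(2 + 1) = -1320 + (½)*(-1)*3 = -1320 - 3/2 = -2643/2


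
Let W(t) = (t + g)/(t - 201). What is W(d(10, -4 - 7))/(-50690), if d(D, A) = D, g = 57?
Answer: 67/9681790 ≈ 6.9202e-6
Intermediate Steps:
W(t) = (57 + t)/(-201 + t) (W(t) = (t + 57)/(t - 201) = (57 + t)/(-201 + t))
W(d(10, -4 - 7))/(-50690) = ((57 + 10)/(-201 + 10))/(-50690) = (67/(-191))*(-1/50690) = -1/191*67*(-1/50690) = -67/191*(-1/50690) = 67/9681790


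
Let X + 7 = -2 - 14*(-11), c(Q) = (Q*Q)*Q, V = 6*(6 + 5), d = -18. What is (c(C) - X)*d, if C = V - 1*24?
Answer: -1330974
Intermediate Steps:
V = 66 (V = 6*11 = 66)
C = 42 (C = 66 - 1*24 = 66 - 24 = 42)
c(Q) = Q³ (c(Q) = Q²*Q = Q³)
X = 145 (X = -7 + (-2 - 14*(-11)) = -7 + (-2 + 154) = -7 + 152 = 145)
(c(C) - X)*d = (42³ - 1*145)*(-18) = (74088 - 145)*(-18) = 73943*(-18) = -1330974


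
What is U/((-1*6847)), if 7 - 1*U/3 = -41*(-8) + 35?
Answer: 1068/6847 ≈ 0.15598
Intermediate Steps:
U = -1068 (U = 21 - 3*(-41*(-8) + 35) = 21 - 3*(328 + 35) = 21 - 3*363 = 21 - 1089 = -1068)
U/((-1*6847)) = -1068/((-1*6847)) = -1068/(-6847) = -1068*(-1/6847) = 1068/6847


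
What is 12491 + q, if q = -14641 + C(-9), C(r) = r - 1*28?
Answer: -2187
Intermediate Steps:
C(r) = -28 + r (C(r) = r - 28 = -28 + r)
q = -14678 (q = -14641 + (-28 - 9) = -14641 - 37 = -14678)
12491 + q = 12491 - 14678 = -2187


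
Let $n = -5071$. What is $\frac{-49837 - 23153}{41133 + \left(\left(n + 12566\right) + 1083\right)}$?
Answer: $- \frac{72990}{49711} \approx -1.4683$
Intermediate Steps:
$\frac{-49837 - 23153}{41133 + \left(\left(n + 12566\right) + 1083\right)} = \frac{-49837 - 23153}{41133 + \left(\left(-5071 + 12566\right) + 1083\right)} = - \frac{72990}{41133 + \left(7495 + 1083\right)} = - \frac{72990}{41133 + 8578} = - \frac{72990}{49711}$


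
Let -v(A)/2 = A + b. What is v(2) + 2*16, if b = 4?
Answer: 20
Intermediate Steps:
v(A) = -8 - 2*A (v(A) = -2*(A + 4) = -2*(4 + A) = -8 - 2*A)
v(2) + 2*16 = (-8 - 2*2) + 2*16 = (-8 - 4) + 32 = -12 + 32 = 20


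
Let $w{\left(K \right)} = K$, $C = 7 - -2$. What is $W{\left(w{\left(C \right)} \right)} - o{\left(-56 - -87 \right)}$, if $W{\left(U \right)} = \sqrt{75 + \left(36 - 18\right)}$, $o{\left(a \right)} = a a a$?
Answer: $-29791 + \sqrt{93} \approx -29781.0$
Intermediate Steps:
$o{\left(a \right)} = a^{3}$ ($o{\left(a \right)} = a^{2} a = a^{3}$)
$C = 9$ ($C = 7 + 2 = 9$)
$W{\left(U \right)} = \sqrt{93}$ ($W{\left(U \right)} = \sqrt{75 + \left(36 - 18\right)} = \sqrt{75 + 18} = \sqrt{93}$)
$W{\left(w{\left(C \right)} \right)} - o{\left(-56 - -87 \right)} = \sqrt{93} - \left(-56 - -87\right)^{3} = \sqrt{93} - \left(-56 + 87\right)^{3} = \sqrt{93} - 31^{3} = \sqrt{93} - 29791 = -29791 + \sqrt{93}$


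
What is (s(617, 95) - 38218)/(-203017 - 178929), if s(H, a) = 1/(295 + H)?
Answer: 34854815/348334752 ≈ 0.10006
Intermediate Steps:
(s(617, 95) - 38218)/(-203017 - 178929) = (1/(295 + 617) - 38218)/(-203017 - 178929) = (1/912 - 38218)/(-381946) = (1/912 - 38218)*(-1/381946) = -34854815/912*(-1/381946) = 34854815/348334752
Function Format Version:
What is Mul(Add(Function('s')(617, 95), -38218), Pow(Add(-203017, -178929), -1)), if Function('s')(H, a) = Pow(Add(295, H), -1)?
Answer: Rational(34854815, 348334752) ≈ 0.10006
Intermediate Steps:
Mul(Add(Function('s')(617, 95), -38218), Pow(Add(-203017, -178929), -1)) = Mul(Add(Pow(Add(295, 617), -1), -38218), Pow(Add(-203017, -178929), -1)) = Mul(Add(Pow(912, -1), -38218), Pow(-381946, -1)) = Mul(Add(Rational(1, 912), -38218), Rational(-1, 381946)) = Mul(Rational(-34854815, 912), Rational(-1, 381946)) = Rational(34854815, 348334752)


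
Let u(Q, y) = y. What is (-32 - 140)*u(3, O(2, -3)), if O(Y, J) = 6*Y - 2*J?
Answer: -3096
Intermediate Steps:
O(Y, J) = -2*J + 6*Y
(-32 - 140)*u(3, O(2, -3)) = (-32 - 140)*(-2*(-3) + 6*2) = -172*(6 + 12) = -172*18 = -3096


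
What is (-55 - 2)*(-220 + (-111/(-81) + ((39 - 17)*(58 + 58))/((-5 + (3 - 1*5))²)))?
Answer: 4186517/441 ≈ 9493.2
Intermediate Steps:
(-55 - 2)*(-220 + (-111/(-81) + ((39 - 17)*(58 + 58))/((-5 + (3 - 1*5))²))) = -57*(-220 + (-111*(-1/81) + (22*116)/((-5 + (3 - 5))²))) = -57*(-220 + (37/27 + 2552/((-5 - 2)²))) = -57*(-220 + (37/27 + 2552/((-7)²))) = -57*(-220 + (37/27 + 2552/49)) = -57*(-220 + 70717/1323) = -57*(-220343/1323) = 4186517/441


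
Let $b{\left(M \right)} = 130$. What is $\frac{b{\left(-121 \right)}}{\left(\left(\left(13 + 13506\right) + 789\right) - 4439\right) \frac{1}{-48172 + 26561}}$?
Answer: $- \frac{2809430}{9869} \approx -284.67$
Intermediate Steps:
$\frac{b{\left(-121 \right)}}{\left(\left(\left(13 + 13506\right) + 789\right) - 4439\right) \frac{1}{-48172 + 26561}} = \frac{130}{\left(\left(\left(13 + 13506\right) + 789\right) - 4439\right) \frac{1}{-48172 + 26561}} = \frac{130}{\left(\left(13519 + 789\right) - 4439\right) \frac{1}{-21611}} = \frac{130}{\left(14308 - 4439\right) \left(- \frac{1}{21611}\right)} = \frac{130}{9869 \left(- \frac{1}{21611}\right)} = \frac{130}{- \frac{9869}{21611}} = 130 \left(- \frac{21611}{9869}\right) = - \frac{2809430}{9869}$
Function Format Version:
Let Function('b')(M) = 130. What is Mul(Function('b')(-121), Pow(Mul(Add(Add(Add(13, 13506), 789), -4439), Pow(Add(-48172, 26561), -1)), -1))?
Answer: Rational(-2809430, 9869) ≈ -284.67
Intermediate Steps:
Mul(Function('b')(-121), Pow(Mul(Add(Add(Add(13, 13506), 789), -4439), Pow(Add(-48172, 26561), -1)), -1)) = Mul(130, Pow(Mul(Add(Add(Add(13, 13506), 789), -4439), Pow(Add(-48172, 26561), -1)), -1)) = Mul(130, Pow(Mul(Add(Add(13519, 789), -4439), Pow(-21611, -1)), -1)) = Mul(130, Pow(Mul(Add(14308, -4439), Rational(-1, 21611)), -1)) = Mul(130, Pow(Mul(9869, Rational(-1, 21611)), -1)) = Mul(130, Pow(Rational(-9869, 21611), -1)) = Mul(130, Rational(-21611, 9869)) = Rational(-2809430, 9869)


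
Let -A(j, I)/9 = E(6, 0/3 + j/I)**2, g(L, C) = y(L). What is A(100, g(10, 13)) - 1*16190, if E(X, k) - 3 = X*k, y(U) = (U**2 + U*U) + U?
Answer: -808439/49 ≈ -16499.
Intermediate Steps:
y(U) = U + 2*U**2 (y(U) = (U**2 + U**2) + U = 2*U**2 + U = U + 2*U**2)
g(L, C) = L*(1 + 2*L)
E(X, k) = 3 + X*k
A(j, I) = -9*(3 + 6*j/I)**2 (A(j, I) = -9*(3 + 6*(0/3 + j/I))**2 = -9*(3 + 6*(0*(1/3) + j/I))**2 = -9*(3 + 6*(0 + j/I))**2 = -9*(3 + 6*(j/I))**2 = -9*(3 + 6*j/I)**2)
A(100, g(10, 13)) - 1*16190 = -81*(10*(1 + 2*10) + 2*100)**2/(10*(1 + 2*10))**2 - 1*16190 = -81*(10*(1 + 20) + 200)**2/(10*(1 + 20))**2 - 16190 = -81*(10*21 + 200)**2/(10*21)**2 - 16190 = -81*(210 + 200)**2/210**2 - 16190 = -81*1/44100*410**2 - 16190 = -81*1/44100*168100 - 16190 = -15129/49 - 16190 = -808439/49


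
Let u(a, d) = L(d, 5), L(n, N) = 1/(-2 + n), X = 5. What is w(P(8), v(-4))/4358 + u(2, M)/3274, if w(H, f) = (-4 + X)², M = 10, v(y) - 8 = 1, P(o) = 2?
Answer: 15275/57072368 ≈ 0.00026764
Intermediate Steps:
v(y) = 9 (v(y) = 8 + 1 = 9)
w(H, f) = 1 (w(H, f) = (-4 + 5)² = 1² = 1)
u(a, d) = 1/(-2 + d)
w(P(8), v(-4))/4358 + u(2, M)/3274 = 1/4358 + 1/((-2 + 10)*3274) = 1*(1/4358) + (1/3274)/8 = 1/4358 + (⅛)*(1/3274) = 1/4358 + 1/26192 = 15275/57072368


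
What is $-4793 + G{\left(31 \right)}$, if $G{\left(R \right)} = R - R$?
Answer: $-4793$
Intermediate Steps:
$G{\left(R \right)} = 0$
$-4793 + G{\left(31 \right)} = -4793 + 0 = -4793$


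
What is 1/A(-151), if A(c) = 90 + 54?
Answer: 1/144 ≈ 0.0069444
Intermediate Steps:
A(c) = 144
1/A(-151) = 1/144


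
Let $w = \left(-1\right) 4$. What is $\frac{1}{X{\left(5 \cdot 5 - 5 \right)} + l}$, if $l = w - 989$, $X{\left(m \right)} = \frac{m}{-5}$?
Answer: $- \frac{1}{997} \approx -0.001003$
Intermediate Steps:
$X{\left(m \right)} = - \frac{m}{5}$ ($X{\left(m \right)} = m \left(- \frac{1}{5}\right) = - \frac{m}{5}$)
$w = -4$
$l = -993$ ($l = -4 - 989 = -993$)
$\frac{1}{X{\left(5 \cdot 5 - 5 \right)} + l} = \frac{1}{- \frac{5 \cdot 5 - 5}{5} - 993} = \frac{1}{- \frac{25 - 5}{5} - 993} = \frac{1}{\left(- \frac{1}{5}\right) 20 - 993} = \frac{1}{-4 - 993} = \frac{1}{-997} = - \frac{1}{997}$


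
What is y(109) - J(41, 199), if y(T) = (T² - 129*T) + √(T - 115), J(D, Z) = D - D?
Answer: -2180 + I*√6 ≈ -2180.0 + 2.4495*I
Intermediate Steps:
J(D, Z) = 0
y(T) = T² + √(-115 + T) - 129*T (y(T) = (T² - 129*T) + √(-115 + T) = T² + √(-115 + T) - 129*T)
y(109) - J(41, 199) = (109² + √(-115 + 109) - 129*109) - 1*0 = (11881 + √(-6) - 14061) + 0 = (11881 + I*√6 - 14061) + 0 = (-2180 + I*√6) + 0 = -2180 + I*√6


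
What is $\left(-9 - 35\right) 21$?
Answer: $-924$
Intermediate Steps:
$\left(-9 - 35\right) 21 = \left(-44\right) 21 = -924$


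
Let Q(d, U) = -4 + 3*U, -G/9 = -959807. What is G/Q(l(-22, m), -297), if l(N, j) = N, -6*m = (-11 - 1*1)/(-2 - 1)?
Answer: -8638263/895 ≈ -9651.7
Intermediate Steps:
m = -⅔ (m = -(-11 - 1*1)/(6*(-2 - 1)) = -(-11 - 1)/(6*(-3)) = -(-2)*(-1)/3 = -⅙*4 = -⅔ ≈ -0.66667)
G = 8638263 (G = -9*(-959807) = 8638263)
G/Q(l(-22, m), -297) = 8638263/(-4 + 3*(-297)) = 8638263/(-4 - 891) = 8638263/(-895) = 8638263*(-1/895) = -8638263/895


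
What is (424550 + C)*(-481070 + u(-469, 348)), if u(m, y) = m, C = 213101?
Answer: -307053824889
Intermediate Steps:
(424550 + C)*(-481070 + u(-469, 348)) = (424550 + 213101)*(-481070 - 469) = 637651*(-481539) = -307053824889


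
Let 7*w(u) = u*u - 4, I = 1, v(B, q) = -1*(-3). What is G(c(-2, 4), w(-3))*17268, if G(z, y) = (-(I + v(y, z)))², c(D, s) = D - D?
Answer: 276288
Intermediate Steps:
v(B, q) = 3
w(u) = -4/7 + u²/7 (w(u) = (u*u - 4)/7 = (u² - 4)/7 = (-4 + u²)/7 = -4/7 + u²/7)
c(D, s) = 0
G(z, y) = 16 (G(z, y) = (-(1 + 3))² = (-1*4)² = (-4)² = 16)
G(c(-2, 4), w(-3))*17268 = 16*17268 = 276288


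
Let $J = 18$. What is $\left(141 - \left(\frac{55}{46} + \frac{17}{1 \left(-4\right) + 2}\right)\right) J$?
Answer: $\frac{61398}{23} \approx 2669.5$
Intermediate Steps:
$\left(141 - \left(\frac{55}{46} + \frac{17}{1 \left(-4\right) + 2}\right)\right) J = \left(141 - \left(\frac{55}{46} + \frac{17}{1 \left(-4\right) + 2}\right)\right) 18 = \left(141 - \left(\frac{55}{46} + \frac{17}{-4 + 2}\right)\right) 18 = \left(141 - \left(\frac{55}{46} + \frac{17}{-2}\right)\right) 18 = \left(141 - - \frac{168}{23}\right) 18 = \left(141 + \left(\frac{17}{2} - \frac{55}{46}\right)\right) 18 = \left(141 + \frac{168}{23}\right) 18 = \frac{3411}{23} \cdot 18 = \frac{61398}{23}$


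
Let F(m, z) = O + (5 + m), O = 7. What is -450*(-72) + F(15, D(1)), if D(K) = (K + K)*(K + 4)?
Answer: 32427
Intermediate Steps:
D(K) = 2*K*(4 + K) (D(K) = (2*K)*(4 + K) = 2*K*(4 + K))
F(m, z) = 12 + m (F(m, z) = 7 + (5 + m) = 12 + m)
-450*(-72) + F(15, D(1)) = -450*(-72) + (12 + 15) = 32400 + 27 = 32427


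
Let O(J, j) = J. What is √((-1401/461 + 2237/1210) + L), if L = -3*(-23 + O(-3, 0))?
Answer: √197516496470/50710 ≈ 8.7641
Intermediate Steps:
L = 78 (L = -3*(-23 - 3) = -3*(-26) = 78)
√((-1401/461 + 2237/1210) + L) = √((-1401/461 + 2237/1210) + 78) = √(-663953/557810 + 78) = √(42845227/557810) = √197516496470/50710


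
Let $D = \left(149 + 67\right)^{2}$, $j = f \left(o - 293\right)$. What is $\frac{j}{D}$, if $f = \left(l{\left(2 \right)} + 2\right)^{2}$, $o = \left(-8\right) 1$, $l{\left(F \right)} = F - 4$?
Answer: $0$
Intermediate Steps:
$l{\left(F \right)} = -4 + F$
$o = -8$
$f = 0$ ($f = \left(\left(-4 + 2\right) + 2\right)^{2} = \left(-2 + 2\right)^{2} = 0^{2} = 0$)
$j = 0$ ($j = 0 \left(-8 - 293\right) = 0 \left(-301\right) = 0$)
$D = 46656$ ($D = 216^{2} = 46656$)
$\frac{j}{D} = \frac{0}{46656} = 0 \cdot \frac{1}{46656} = 0$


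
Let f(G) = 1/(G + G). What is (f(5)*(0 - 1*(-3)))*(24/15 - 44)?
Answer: -318/25 ≈ -12.720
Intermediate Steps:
f(G) = 1/(2*G)
(f(5)*(0 - 1*(-3)))*(24/15 - 44) = (((½)/5)*(0 - 1*(-3)))*(24/15 - 44) = (((½)*(⅕))*(0 + 3))*(24*(1/15) - 44) = ((⅒)*3)*(8/5 - 44) = (3/10)*(-212/5) = -318/25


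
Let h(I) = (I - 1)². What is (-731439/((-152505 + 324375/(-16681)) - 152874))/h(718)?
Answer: 1355681551/290994450546354 ≈ 4.6588e-6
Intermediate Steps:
h(I) = (-1 + I)²
(-731439/((-152505 + 324375/(-16681)) - 152874))/h(718) = (-731439/((-152505 + 324375/(-16681)) - 152874))/((-1 + 718)²) = (-731439/((-152505 + 324375*(-1/16681)) - 152874))/(717²) = -731439/((-152505 - 324375/16681) - 152874)/514089 = -731439/(-2544260280/16681 - 152874)*(1/514089) = -731439/(-5094351474/16681)*(1/514089) = -731439*(-16681/5094351474)*(1/514089) = (4067044653/1698117158)*(1/514089) = 1355681551/290994450546354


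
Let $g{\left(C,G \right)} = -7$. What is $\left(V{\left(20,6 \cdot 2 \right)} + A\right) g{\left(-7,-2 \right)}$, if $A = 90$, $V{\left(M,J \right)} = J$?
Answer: $-714$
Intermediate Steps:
$\left(V{\left(20,6 \cdot 2 \right)} + A\right) g{\left(-7,-2 \right)} = \left(6 \cdot 2 + 90\right) \left(-7\right) = \left(12 + 90\right) \left(-7\right) = 102 \left(-7\right) = -714$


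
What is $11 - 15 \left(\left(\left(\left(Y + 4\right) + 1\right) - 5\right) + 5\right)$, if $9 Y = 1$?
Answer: $- \frac{197}{3} \approx -65.667$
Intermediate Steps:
$Y = \frac{1}{9}$ ($Y = \frac{1}{9} \cdot 1 = \frac{1}{9} \approx 0.11111$)
$11 - 15 \left(\left(\left(\left(Y + 4\right) + 1\right) - 5\right) + 5\right) = 11 - 15 \left(\left(\left(\left(\frac{1}{9} + 4\right) + 1\right) - 5\right) + 5\right) = 11 - 15 \left(\left(\left(\frac{37}{9} + 1\right) - 5\right) + 5\right) = 11 - 15 \left(\left(\frac{46}{9} - 5\right) + 5\right) = 11 - 15 \left(\frac{1}{9} + 5\right) = 11 - \frac{230}{3} = - \frac{197}{3}$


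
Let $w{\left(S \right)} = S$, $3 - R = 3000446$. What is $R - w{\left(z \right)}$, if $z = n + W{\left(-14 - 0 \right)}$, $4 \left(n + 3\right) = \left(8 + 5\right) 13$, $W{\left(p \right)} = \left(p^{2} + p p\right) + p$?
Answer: $- \frac{12003441}{4} \approx -3.0009 \cdot 10^{6}$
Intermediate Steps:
$W{\left(p \right)} = p + 2 p^{2}$ ($W{\left(p \right)} = \left(p^{2} + p^{2}\right) + p = 2 p^{2} + p = p + 2 p^{2}$)
$n = \frac{157}{4}$ ($n = -3 + \frac{\left(8 + 5\right) 13}{4} = -3 + \frac{13 \cdot 13}{4} = -3 + \frac{1}{4} \cdot 169 = -3 + \frac{169}{4} = \frac{157}{4} \approx 39.25$)
$R = -3000443$ ($R = 3 - 3000446 = -3000443$)
$z = \frac{1669}{4}$ ($z = \frac{157}{4} + \left(-14 - 0\right) \left(1 + 2 \left(-14 - 0\right)\right) = \frac{157}{4} + \left(-14 + 0\right) \left(1 + 2 \left(-14 + 0\right)\right) = \frac{157}{4} - 14 \left(1 + 2 \left(-14\right)\right) = \frac{157}{4} - 14 \left(1 - 28\right) = \frac{157}{4} - -378 = \frac{157}{4} + 378 = \frac{1669}{4} \approx 417.25$)
$R - w{\left(z \right)} = -3000443 - \frac{1669}{4} = - \frac{12003441}{4}$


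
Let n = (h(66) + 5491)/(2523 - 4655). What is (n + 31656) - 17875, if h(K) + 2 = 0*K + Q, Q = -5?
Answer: 7343902/533 ≈ 13778.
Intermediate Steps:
h(K) = -7 (h(K) = -2 + (0*K - 5) = -2 + (0 - 5) = -2 - 5 = -7)
n = -1371/533 (n = (-7 + 5491)/(2523 - 4655) = 5484/(-2132) = 5484*(-1/2132) = -1371/533 ≈ -2.5722)
(n + 31656) - 17875 = (-1371/533 + 31656) - 17875 = 16871277/533 - 17875 = 7343902/533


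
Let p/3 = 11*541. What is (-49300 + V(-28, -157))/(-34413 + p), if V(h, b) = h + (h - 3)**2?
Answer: 48367/16560 ≈ 2.9207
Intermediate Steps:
V(h, b) = h + (-3 + h)**2
p = 17853 (p = 3*(11*541) = 3*5951 = 17853)
(-49300 + V(-28, -157))/(-34413 + p) = (-49300 + (-28 + (-3 - 28)**2))/(-34413 + 17853) = (-49300 + (-28 + (-31)**2))/(-16560) = (-49300 + (-28 + 961))*(-1/16560) = (-49300 + 933)*(-1/16560) = -48367*(-1/16560) = 48367/16560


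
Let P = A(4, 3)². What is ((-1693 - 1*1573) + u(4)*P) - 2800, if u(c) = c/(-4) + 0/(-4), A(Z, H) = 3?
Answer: -6075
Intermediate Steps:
u(c) = -c/4 (u(c) = c*(-¼) + 0*(-¼) = -c/4 + 0 = -c/4)
P = 9 (P = 3² = 9)
((-1693 - 1*1573) + u(4)*P) - 2800 = ((-1693 - 1*1573) - ¼*4*9) - 2800 = ((-1693 - 1573) - 1*9) - 2800 = (-3266 - 9) - 2800 = -3275 - 2800 = -6075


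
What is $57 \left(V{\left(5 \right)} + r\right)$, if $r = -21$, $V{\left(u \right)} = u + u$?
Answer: $-627$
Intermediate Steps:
$V{\left(u \right)} = 2 u$
$57 \left(V{\left(5 \right)} + r\right) = 57 \left(2 \cdot 5 - 21\right) = 57 \left(10 - 21\right) = 57 \left(-11\right) = -627$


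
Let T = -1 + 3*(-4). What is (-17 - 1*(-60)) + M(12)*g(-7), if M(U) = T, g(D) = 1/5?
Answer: 202/5 ≈ 40.400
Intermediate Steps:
g(D) = 1/5
T = -13 (T = -1 - 12 = -13)
M(U) = -13
(-17 - 1*(-60)) + M(12)*g(-7) = (-17 - 1*(-60)) - 13*1/5 = (-17 + 60) - 13/5 = 43 - 13/5 = 202/5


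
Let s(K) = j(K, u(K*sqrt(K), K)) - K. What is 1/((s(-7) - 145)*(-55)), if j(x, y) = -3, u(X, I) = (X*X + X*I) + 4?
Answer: 1/7755 ≈ 0.00012895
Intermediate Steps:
u(X, I) = 4 + X**2 + I*X (u(X, I) = (X**2 + I*X) + 4 = 4 + X**2 + I*X)
s(K) = -3 - K
1/((s(-7) - 145)*(-55)) = 1/(((-3 - 1*(-7)) - 145)*(-55)) = 1/(((-3 + 7) - 145)*(-55)) = 1/((4 - 145)*(-55)) = 1/(-141*(-55)) = 1/7755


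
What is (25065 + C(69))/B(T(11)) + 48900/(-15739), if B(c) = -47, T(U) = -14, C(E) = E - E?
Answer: -396796335/739733 ≈ -536.40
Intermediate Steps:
C(E) = 0
(25065 + C(69))/B(T(11)) + 48900/(-15739) = (25065 + 0)/(-47) + 48900/(-15739) = 25065*(-1/47) + 48900*(-1/15739) = -25065/47 - 48900/15739 = -396796335/739733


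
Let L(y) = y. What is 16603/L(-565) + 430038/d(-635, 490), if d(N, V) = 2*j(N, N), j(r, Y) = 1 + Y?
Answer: -132012037/358210 ≈ -368.53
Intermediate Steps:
d(N, V) = 2 + 2*N (d(N, V) = 2*(1 + N) = 2 + 2*N)
16603/L(-565) + 430038/d(-635, 490) = 16603/(-565) + 430038/(2 + 2*(-635)) = 16603*(-1/565) + 430038/(2 - 1270) = -16603/565 + 430038/(-1268) = -16603/565 + 430038*(-1/1268) = -16603/565 - 215019/634 = -132012037/358210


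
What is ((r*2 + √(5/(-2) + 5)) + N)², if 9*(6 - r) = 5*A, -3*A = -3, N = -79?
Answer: 751943/162 - 613*√10/9 ≈ 4426.2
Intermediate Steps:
A = 1 (A = -⅓*(-3) = 1)
r = 49/9 (r = 6 - 5/9 = 49/9 ≈ 5.4444)
((r*2 + √(5/(-2) + 5)) + N)² = (((49/9)*2 + √(5/(-2) + 5)) - 79)² = ((98/9 + √(5*(-½) + 5)) - 79)² = ((98/9 + √(-5/2 + 5)) - 79)² = ((98/9 + √(5/2)) - 79)² = ((98/9 + √10/2) - 79)² = (-613/9 + √10/2)²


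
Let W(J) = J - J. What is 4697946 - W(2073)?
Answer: 4697946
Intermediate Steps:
W(J) = 0
4697946 - W(2073) = 4697946 - 1*0 = 4697946 + 0 = 4697946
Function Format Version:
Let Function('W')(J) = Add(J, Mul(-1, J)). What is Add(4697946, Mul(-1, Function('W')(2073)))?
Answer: 4697946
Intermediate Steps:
Function('W')(J) = 0
Add(4697946, Mul(-1, Function('W')(2073))) = Add(4697946, Mul(-1, 0)) = Add(4697946, 0) = 4697946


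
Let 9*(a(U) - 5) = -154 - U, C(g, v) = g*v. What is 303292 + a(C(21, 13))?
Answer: 2729246/9 ≈ 3.0325e+5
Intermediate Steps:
a(U) = -109/9 - U/9 (a(U) = 5 + (-154 - U)/9 = 5 + (-154/9 - U/9) = -109/9 - U/9)
303292 + a(C(21, 13)) = 303292 + (-109/9 - 7*13/3) = 303292 + (-109/9 - ⅑*273) = 303292 + (-109/9 - 91/3) = 303292 - 382/9 = 2729246/9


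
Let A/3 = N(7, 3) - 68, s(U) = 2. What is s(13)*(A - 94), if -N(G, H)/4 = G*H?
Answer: -1100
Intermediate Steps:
N(G, H) = -4*G*H
A = -456 (A = 3*(-4*7*3 - 68) = 3*(-84 - 68) = 3*(-152) = -456)
s(13)*(A - 94) = 2*(-456 - 94) = 2*(-550) = -1100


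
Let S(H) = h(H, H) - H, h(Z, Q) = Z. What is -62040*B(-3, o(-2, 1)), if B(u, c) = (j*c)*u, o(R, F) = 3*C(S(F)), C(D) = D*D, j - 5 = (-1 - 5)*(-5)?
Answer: 0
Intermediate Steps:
j = 35 (j = 5 + (-1 - 5)*(-5) = 5 - 6*(-5) = 5 + 30 = 35)
S(H) = 0 (S(H) = H - H = 0)
C(D) = D**2
o(R, F) = 0 (o(R, F) = 3*0**2 = 3*0 = 0)
B(u, c) = 35*c*u (B(u, c) = (35*c)*u = 35*c*u)
-62040*B(-3, o(-2, 1)) = -2171400*0*(-3) = -62040*0 = 0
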